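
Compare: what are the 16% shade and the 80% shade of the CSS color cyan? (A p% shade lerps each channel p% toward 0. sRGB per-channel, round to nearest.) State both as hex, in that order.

#00d6d6, #003333

CSS cyan is rgb(0, 255, 255).
16% shade:
  R: 0 + 0.16×(0−0) = 0 + 0 = 0 → 0
  G: 255 − 40.8 = 214.2 → 214
  B: 255 + 0.16×(0−255) = 255 − 40.8 = 214.2 → 214
  → #00d6d6
80% shade:
  R: 0 + 0 = 0 → 0
  G: 255 + 0.8×(0−255) = 255 − 204 = 51 → 51
  B: 255 + 0.8×(0−255) = 255 − 204 = 51 → 51
  → #003333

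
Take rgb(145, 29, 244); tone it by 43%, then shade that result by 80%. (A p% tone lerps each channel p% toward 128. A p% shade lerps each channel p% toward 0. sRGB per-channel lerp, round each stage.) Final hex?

#1C0E27

Per channel, c → c + 0.43(128 − c):
  R: 145 + 0.43×(128−145) = 145 − 7.31 = 137.69 → 138
  G: 29 + 0.43×(128−29) = 29 + 42.57 = 71.57 → 72
  B: 244 + 0.43×(128−244) = 244 − 49.88 = 194.12 → 194
After the tone: rgb(138, 72, 194) = #8A48C2.
Per channel, c → c + 0.8(0 − c):
  R: 138 − 110.4 = 27.6 → 28
  G: 72 − 57.6 = 14.4 → 14
  B: 194 − 155.2 = 38.8 → 39
rgb(28, 14, 39) = #1C0E27.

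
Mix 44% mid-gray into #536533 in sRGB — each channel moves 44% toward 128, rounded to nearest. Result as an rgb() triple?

rgb(103, 113, 85)

#536533 is rgb(83, 101, 51).
Per channel, c → c + 0.44(128 − c):
  R: 83 + 19.8 = 102.8 → 103
  G: 101 + 0.44×(128−101) = 101 + 11.88 = 112.88 → 113
  B: 51 + 0.44×(128−51) = 51 + 33.88 = 84.88 → 85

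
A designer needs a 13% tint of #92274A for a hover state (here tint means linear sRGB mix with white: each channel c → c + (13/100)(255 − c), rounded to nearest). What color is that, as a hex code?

#92274A is rgb(146, 39, 74).
Lerp each channel 13% toward 255:
  R: 146 + 0.13×(255−146) = 146 + 14.17 = 160.17 → 160
  G: 39 + 28.08 = 67.08 → 67
  B: 74 + 0.13×(255−74) = 74 + 23.53 = 97.53 → 98
rgb(160, 67, 98) = #A04362.

#A04362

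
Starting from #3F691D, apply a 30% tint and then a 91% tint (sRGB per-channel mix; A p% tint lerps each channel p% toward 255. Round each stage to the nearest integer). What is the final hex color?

#3F691D is rgb(63, 105, 29).
Per channel, c → c + 0.3(255 − c):
  R: 63 + 0.3×(255−63) = 63 + 57.6 = 120.6 → 121
  G: 105 + 0.3×(255−105) = 105 + 45 = 150 → 150
  B: 29 + 67.8 = 96.8 → 97
After the tint: rgb(121, 150, 97) = #799661.
A 91% tint moves each channel 91% toward 255:
  R: 121 + 121.94 = 242.94 → 243
  G: 150 + 95.55 = 245.55 → 246
  B: 97 + 143.78 = 240.78 → 241
rgb(243, 246, 241) = #F3F6F1.

#F3F6F1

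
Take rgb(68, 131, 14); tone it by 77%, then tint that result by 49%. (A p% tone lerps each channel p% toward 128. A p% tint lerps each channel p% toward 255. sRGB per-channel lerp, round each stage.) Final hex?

A 77% tone moves each channel 77% toward 128:
  R: 68 + 46.2 = 114.2 → 114
  G: 131 − 2.31 = 128.69 → 129
  B: 14 + 87.78 = 101.78 → 102
After the tone: rgb(114, 129, 102) = #728166.
Per channel, c → c + 0.49(255 − c):
  R: 114 + 0.49×(255−114) = 114 + 69.09 = 183.09 → 183
  G: 129 + 0.49×(255−129) = 129 + 61.74 = 190.74 → 191
  B: 102 + 0.49×(255−102) = 102 + 74.97 = 176.97 → 177
rgb(183, 191, 177) = #B7BFB1.

#B7BFB1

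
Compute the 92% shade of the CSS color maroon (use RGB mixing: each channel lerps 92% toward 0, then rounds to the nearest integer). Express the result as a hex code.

CSS maroon is rgb(128, 0, 0).
A 92% shade moves each channel 92% toward 0:
  R: 128 + 0.92×(0−128) = 128 − 117.76 = 10.24 → 10
  G: 0 + 0 = 0 → 0
  B: 0 + 0.92×(0−0) = 0 + 0 = 0 → 0
rgb(10, 0, 0) = #0A0000.

#0A0000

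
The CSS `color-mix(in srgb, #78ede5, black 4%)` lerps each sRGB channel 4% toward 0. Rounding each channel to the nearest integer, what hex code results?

#73e4dc

#78ede5 is rgb(120, 237, 229).
Per channel, c → c + 0.04(0 − c):
  R: 120 + 0.04×(0−120) = 120 − 4.8 = 115.2 → 115
  G: 237 − 9.48 = 227.52 → 228
  B: 229 + 0.04×(0−229) = 229 − 9.16 = 219.84 → 220
rgb(115, 228, 220) = #73e4dc.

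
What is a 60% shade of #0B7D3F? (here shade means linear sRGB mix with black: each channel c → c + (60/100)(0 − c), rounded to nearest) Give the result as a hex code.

#0B7D3F is rgb(11, 125, 63).
Lerp each channel 60% toward 0:
  R: 11 + 0.6×(0−11) = 11 − 6.6 = 4.4 → 4
  G: 125 + 0.6×(0−125) = 125 − 75 = 50 → 50
  B: 63 + 0.6×(0−63) = 63 − 37.8 = 25.2 → 25
rgb(4, 50, 25) = #043219.

#043219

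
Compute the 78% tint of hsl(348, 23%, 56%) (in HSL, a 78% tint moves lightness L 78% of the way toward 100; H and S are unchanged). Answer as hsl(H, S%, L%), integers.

hsl(348, 23%, 90%)

L moves 78% from 56 toward 100: 56 + 34.32 = 90.32 → 90.
H and S are unchanged.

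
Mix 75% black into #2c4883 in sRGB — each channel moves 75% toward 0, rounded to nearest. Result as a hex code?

#2c4883 is rgb(44, 72, 131).
A 75% shade moves each channel 75% toward 0:
  R: 44 + 0.75×(0−44) = 44 − 33 = 11 → 11
  G: 72 − 54 = 18 → 18
  B: 131 − 98.25 = 32.75 → 33
rgb(11, 18, 33) = #0b1221.

#0b1221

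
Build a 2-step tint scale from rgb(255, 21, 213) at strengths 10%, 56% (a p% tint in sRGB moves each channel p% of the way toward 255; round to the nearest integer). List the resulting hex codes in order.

10%: (255→255, 21 + 23.4 = 44.4→44, 213 + 4.2 = 217.2→217) → #FF2CD9
56%: (255→255, 21 + 131.04 = 152.04→152, 213 + 23.52 = 236.52→237) → #FF98ED

#FF2CD9, #FF98ED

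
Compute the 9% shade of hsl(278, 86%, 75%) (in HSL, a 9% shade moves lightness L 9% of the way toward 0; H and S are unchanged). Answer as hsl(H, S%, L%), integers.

hsl(278, 86%, 68%)

L moves 9% from 75 toward 0: 75 − 6.75 = 68.25 → 68.
H and S are unchanged.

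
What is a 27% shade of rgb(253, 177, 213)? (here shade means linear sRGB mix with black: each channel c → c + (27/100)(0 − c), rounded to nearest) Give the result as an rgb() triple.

Lerp each channel 27% toward 0:
  R: 253 + 0.27×(0−253) = 253 − 68.31 = 184.69 → 185
  G: 177 + 0.27×(0−177) = 177 − 47.79 = 129.21 → 129
  B: 213 + 0.27×(0−213) = 213 − 57.51 = 155.49 → 155

rgb(185, 129, 155)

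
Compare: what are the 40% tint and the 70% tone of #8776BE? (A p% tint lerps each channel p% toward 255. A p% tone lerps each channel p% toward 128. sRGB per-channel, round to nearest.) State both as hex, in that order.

#8776BE is rgb(135, 118, 190).
40% tint:
  R: 135 + 0.4×(255−135) = 135 + 48 = 183 → 183
  G: 118 + 0.4×(255−118) = 118 + 54.8 = 172.8 → 173
  B: 190 + 0.4×(255−190) = 190 + 26 = 216 → 216
  → #B7ADD8
70% tone:
  R: 135 − 4.9 = 130.1 → 130
  G: 118 + 7 = 125 → 125
  B: 190 + 0.7×(128−190) = 190 − 43.4 = 146.6 → 147
  → #827D93

#B7ADD8, #827D93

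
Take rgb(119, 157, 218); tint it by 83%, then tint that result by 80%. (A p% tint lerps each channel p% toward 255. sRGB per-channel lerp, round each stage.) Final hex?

Lerp each channel 83% toward 255:
  R: 119 + 0.83×(255−119) = 119 + 112.88 = 231.88 → 232
  G: 157 + 81.34 = 238.34 → 238
  B: 218 + 30.71 = 248.71 → 249
After the tint: rgb(232, 238, 249) = #E8EEF9.
Lerp each channel 80% toward 255:
  R: 232 + 0.8×(255−232) = 232 + 18.4 = 250.4 → 250
  G: 238 + 0.8×(255−238) = 238 + 13.6 = 251.6 → 252
  B: 249 + 0.8×(255−249) = 249 + 4.8 = 253.8 → 254
rgb(250, 252, 254) = #FAFCFE.

#FAFCFE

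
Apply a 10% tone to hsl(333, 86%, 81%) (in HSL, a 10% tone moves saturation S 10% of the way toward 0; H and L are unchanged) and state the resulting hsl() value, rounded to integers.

hsl(333, 77%, 81%)

S moves 10% from 86 toward 0: 86 − 8.6 = 77.4 → 77.
H and L are unchanged.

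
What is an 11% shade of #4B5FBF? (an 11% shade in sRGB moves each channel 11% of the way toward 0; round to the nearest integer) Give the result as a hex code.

#4355AA

#4B5FBF is rgb(75, 95, 191).
Per channel, c → c + 0.11(0 − c):
  R: 75 + 0.11×(0−75) = 75 − 8.25 = 66.75 → 67
  G: 95 + 0.11×(0−95) = 95 − 10.45 = 84.55 → 85
  B: 191 + 0.11×(0−191) = 191 − 21.01 = 169.99 → 170
rgb(67, 85, 170) = #4355AA.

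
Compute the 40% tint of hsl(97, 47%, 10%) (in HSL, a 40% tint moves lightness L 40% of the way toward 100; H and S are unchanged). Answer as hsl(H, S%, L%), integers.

hsl(97, 47%, 46%)

L moves 40% from 10 toward 100: 10 + 36 = 46 → 46.
H and S are unchanged.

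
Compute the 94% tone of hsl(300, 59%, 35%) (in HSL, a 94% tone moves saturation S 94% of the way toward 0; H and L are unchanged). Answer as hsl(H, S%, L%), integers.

hsl(300, 4%, 35%)

S moves 94% from 59 toward 0: 59 − 55.46 = 3.54 → 4.
H and L are unchanged.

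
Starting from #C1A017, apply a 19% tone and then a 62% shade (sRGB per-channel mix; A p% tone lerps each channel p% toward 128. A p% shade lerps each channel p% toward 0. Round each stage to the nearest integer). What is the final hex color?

#453B10

#C1A017 is rgb(193, 160, 23).
Lerp each channel 19% toward 128:
  R: 193 − 12.35 = 180.65 → 181
  G: 160 − 6.08 = 153.92 → 154
  B: 23 + 19.95 = 42.95 → 43
After the tone: rgb(181, 154, 43) = #B59A2B.
Per channel, c → c + 0.62(0 − c):
  R: 181 − 112.22 = 68.78 → 69
  G: 154 − 95.48 = 58.52 → 59
  B: 43 − 26.66 = 16.34 → 16
rgb(69, 59, 16) = #453B10.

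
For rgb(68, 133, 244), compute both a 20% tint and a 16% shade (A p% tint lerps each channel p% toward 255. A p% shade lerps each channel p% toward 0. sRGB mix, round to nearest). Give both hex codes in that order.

20% tint:
  R: 68 + 37.4 = 105.4 → 105
  G: 133 + 24.4 = 157.4 → 157
  B: 244 + 0.2×(255−244) = 244 + 2.2 = 246.2 → 246
  → #699df6
16% shade:
  R: 68 − 10.88 = 57.12 → 57
  G: 133 − 21.28 = 111.72 → 112
  B: 244 + 0.16×(0−244) = 244 − 39.04 = 204.96 → 205
  → #3970cd

#699df6, #3970cd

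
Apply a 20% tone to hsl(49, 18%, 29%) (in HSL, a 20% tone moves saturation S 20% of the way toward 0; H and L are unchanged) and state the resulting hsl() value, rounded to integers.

S moves 20% from 18 toward 0: 18 − 3.6 = 14.4 → 14.
H and L are unchanged.

hsl(49, 14%, 29%)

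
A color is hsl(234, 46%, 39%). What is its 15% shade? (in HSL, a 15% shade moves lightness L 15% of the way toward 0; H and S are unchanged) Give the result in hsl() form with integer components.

L moves 15% from 39 toward 0: 39 − 5.85 = 33.15 → 33.
H and S are unchanged.

hsl(234, 46%, 33%)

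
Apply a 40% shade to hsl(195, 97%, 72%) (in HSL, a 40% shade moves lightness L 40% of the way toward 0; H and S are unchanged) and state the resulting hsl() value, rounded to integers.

L moves 40% from 72 toward 0: 72 − 28.8 = 43.2 → 43.
H and S are unchanged.

hsl(195, 97%, 43%)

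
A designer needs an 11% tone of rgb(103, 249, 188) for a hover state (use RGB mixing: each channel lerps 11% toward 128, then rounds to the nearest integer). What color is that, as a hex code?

#6AECB5

An 11% tone moves each channel 11% toward 128:
  R: 103 + 2.75 = 105.75 → 106
  G: 249 − 13.31 = 235.69 → 236
  B: 188 + 0.11×(128−188) = 188 − 6.6 = 181.4 → 181
rgb(106, 236, 181) = #6AECB5.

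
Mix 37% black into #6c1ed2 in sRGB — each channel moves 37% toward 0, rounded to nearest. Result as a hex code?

#6c1ed2 is rgb(108, 30, 210).
A 37% shade moves each channel 37% toward 0:
  R: 108 + 0.37×(0−108) = 108 − 39.96 = 68.04 → 68
  G: 30 − 11.1 = 18.9 → 19
  B: 210 + 0.37×(0−210) = 210 − 77.7 = 132.3 → 132
rgb(68, 19, 132) = #441384.

#441384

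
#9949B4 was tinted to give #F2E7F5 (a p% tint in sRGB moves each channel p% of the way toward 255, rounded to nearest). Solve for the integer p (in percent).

#9949B4 is rgb(153, 73, 180); #F2E7F5 is rgb(242, 231, 245).
On the G channel (widest range): 231 ≈ 73 + (p/100)(255 − 73), so p ≈ 100×(231 − 73)/(255 − 73) = 15800/182 = 86.81.
p = 87 reproduces all three channels after rounding.

87%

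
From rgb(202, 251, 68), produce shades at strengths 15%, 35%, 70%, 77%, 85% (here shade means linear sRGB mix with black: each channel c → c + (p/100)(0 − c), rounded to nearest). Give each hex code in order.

#acd53a, #83a32c, #3d4b14, #2e3a10, #1e260a

15%: (202 − 30.3 = 171.7→172, 251 − 37.65 = 213.35→213, 68 − 10.2 = 57.8→58) → #acd53a
35%: (202 − 70.7 = 131.3→131, 251 − 87.85 = 163.15→163, 68 − 23.8 = 44.2→44) → #83a32c
70%: (202 − 141.4 = 60.6→61, 251 − 175.7 = 75.3→75, 68 − 47.6 = 20.4→20) → #3d4b14
77%: (202 − 155.54 = 46.46→46, 251 − 193.27 = 57.73→58, 68 − 52.36 = 15.64→16) → #2e3a10
85%: (202 − 171.7 = 30.3→30, 251 − 213.35 = 37.65→38, 68 − 57.8 = 10.2→10) → #1e260a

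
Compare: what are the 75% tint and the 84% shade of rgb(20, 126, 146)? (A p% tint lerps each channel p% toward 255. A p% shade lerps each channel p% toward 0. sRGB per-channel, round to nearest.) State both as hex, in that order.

75% tint:
  R: 20 + 0.75×(255−20) = 20 + 176.25 = 196.25 → 196
  G: 126 + 96.75 = 222.75 → 223
  B: 146 + 0.75×(255−146) = 146 + 81.75 = 227.75 → 228
  → #c4dfe4
84% shade:
  R: 20 + 0.84×(0−20) = 20 − 16.8 = 3.2 → 3
  G: 126 + 0.84×(0−126) = 126 − 105.84 = 20.16 → 20
  B: 146 + 0.84×(0−146) = 146 − 122.64 = 23.36 → 23
  → #031417

#c4dfe4, #031417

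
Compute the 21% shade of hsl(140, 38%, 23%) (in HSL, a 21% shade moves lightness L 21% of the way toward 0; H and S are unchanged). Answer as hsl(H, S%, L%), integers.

hsl(140, 38%, 18%)

L moves 21% from 23 toward 0: 23 − 4.83 = 18.17 → 18.
H and S are unchanged.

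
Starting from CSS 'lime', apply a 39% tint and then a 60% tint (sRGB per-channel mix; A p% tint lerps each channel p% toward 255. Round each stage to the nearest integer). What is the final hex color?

#c1ffc1

CSS lime is rgb(0, 255, 0).
Lerp each channel 39% toward 255:
  R: 0 + 0.39×(255−0) = 0 + 99.45 = 99.45 → 99
  G: 255 + 0.39×(255−255) = 255 + 0 = 255 → 255
  B: 0 + 0.39×(255−0) = 0 + 99.45 = 99.45 → 99
After the tint: rgb(99, 255, 99) = #63ff63.
Per channel, c → c + 0.6(255 − c):
  R: 99 + 93.6 = 192.6 → 193
  G: 255 + 0.6×(255−255) = 255 + 0 = 255 → 255
  B: 99 + 93.6 = 192.6 → 193
rgb(193, 255, 193) = #c1ffc1.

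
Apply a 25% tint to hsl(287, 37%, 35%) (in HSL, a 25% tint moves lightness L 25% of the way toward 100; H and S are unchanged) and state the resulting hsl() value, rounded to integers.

hsl(287, 37%, 51%)

L moves 25% from 35 toward 100: 35 + 16.25 = 51.25 → 51.
H and S are unchanged.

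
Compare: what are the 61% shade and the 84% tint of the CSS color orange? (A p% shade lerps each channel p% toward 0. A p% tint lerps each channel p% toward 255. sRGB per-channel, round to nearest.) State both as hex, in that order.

#634000, #FFF1D6

CSS orange is rgb(255, 165, 0).
61% shade:
  R: 255 + 0.61×(0−255) = 255 − 155.55 = 99.45 → 99
  G: 165 + 0.61×(0−165) = 165 − 100.65 = 64.35 → 64
  B: 0 + 0 = 0 → 0
  → #634000
84% tint:
  R: 255 + 0 = 255 → 255
  G: 165 + 0.84×(255−165) = 165 + 75.6 = 240.6 → 241
  B: 0 + 0.84×(255−0) = 0 + 214.2 = 214.2 → 214
  → #FFF1D6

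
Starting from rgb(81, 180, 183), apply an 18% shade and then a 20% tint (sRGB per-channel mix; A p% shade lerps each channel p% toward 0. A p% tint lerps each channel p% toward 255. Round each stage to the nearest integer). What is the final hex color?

Per channel, c → c + 0.18(0 − c):
  R: 81 − 14.58 = 66.42 → 66
  G: 180 + 0.18×(0−180) = 180 − 32.4 = 147.6 → 148
  B: 183 − 32.94 = 150.06 → 150
After the shade: rgb(66, 148, 150) = #429496.
Per channel, c → c + 0.2(255 − c):
  R: 66 + 0.2×(255−66) = 66 + 37.8 = 103.8 → 104
  G: 148 + 0.2×(255−148) = 148 + 21.4 = 169.4 → 169
  B: 150 + 0.2×(255−150) = 150 + 21 = 171 → 171
rgb(104, 169, 171) = #68A9AB.

#68A9AB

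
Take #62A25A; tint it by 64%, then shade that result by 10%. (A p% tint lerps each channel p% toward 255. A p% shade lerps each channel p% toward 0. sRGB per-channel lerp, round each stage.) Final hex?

#62A25A is rgb(98, 162, 90).
Lerp each channel 64% toward 255:
  R: 98 + 0.64×(255−98) = 98 + 100.48 = 198.48 → 198
  G: 162 + 59.52 = 221.52 → 222
  B: 90 + 105.6 = 195.6 → 196
After the tint: rgb(198, 222, 196) = #C6DEC4.
Lerp each channel 10% toward 0:
  R: 198 − 19.8 = 178.2 → 178
  G: 222 + 0.1×(0−222) = 222 − 22.2 = 199.8 → 200
  B: 196 − 19.6 = 176.4 → 176
rgb(178, 200, 176) = #B2C8B0.

#B2C8B0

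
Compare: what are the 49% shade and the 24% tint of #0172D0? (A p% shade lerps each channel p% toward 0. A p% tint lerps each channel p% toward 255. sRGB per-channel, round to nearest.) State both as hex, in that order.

#0172D0 is rgb(1, 114, 208).
49% shade:
  R: 1 + 0.49×(0−1) = 1 − 0.49 = 0.51 → 1
  G: 114 + 0.49×(0−114) = 114 − 55.86 = 58.14 → 58
  B: 208 − 101.92 = 106.08 → 106
  → #013A6A
24% tint:
  R: 1 + 60.96 = 61.96 → 62
  G: 114 + 33.84 = 147.84 → 148
  B: 208 + 0.24×(255−208) = 208 + 11.28 = 219.28 → 219
  → #3E94DB

#013A6A, #3E94DB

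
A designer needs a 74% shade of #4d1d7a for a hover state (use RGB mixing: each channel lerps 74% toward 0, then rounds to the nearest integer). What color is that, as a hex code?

#140820

#4d1d7a is rgb(77, 29, 122).
Per channel, c → c + 0.74(0 − c):
  R: 77 − 56.98 = 20.02 → 20
  G: 29 + 0.74×(0−29) = 29 − 21.46 = 7.54 → 8
  B: 122 − 90.28 = 31.72 → 32
rgb(20, 8, 32) = #140820.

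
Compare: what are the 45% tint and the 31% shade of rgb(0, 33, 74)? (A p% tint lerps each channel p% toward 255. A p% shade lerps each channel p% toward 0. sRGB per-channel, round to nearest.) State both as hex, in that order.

#73859b, #001733

45% tint:
  R: 0 + 114.75 = 114.75 → 115
  G: 33 + 0.45×(255−33) = 33 + 99.9 = 132.9 → 133
  B: 74 + 0.45×(255−74) = 74 + 81.45 = 155.45 → 155
  → #73859b
31% shade:
  R: 0 + 0 = 0 → 0
  G: 33 − 10.23 = 22.77 → 23
  B: 74 + 0.31×(0−74) = 74 − 22.94 = 51.06 → 51
  → #001733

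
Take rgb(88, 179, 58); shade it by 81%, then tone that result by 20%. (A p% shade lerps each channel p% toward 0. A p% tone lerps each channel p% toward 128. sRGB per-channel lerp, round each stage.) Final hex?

Per channel, c → c + 0.81(0 − c):
  R: 88 + 0.81×(0−88) = 88 − 71.28 = 16.72 → 17
  G: 179 − 144.99 = 34.01 → 34
  B: 58 + 0.81×(0−58) = 58 − 46.98 = 11.02 → 11
After the shade: rgb(17, 34, 11) = #11220B.
Per channel, c → c + 0.2(128 − c):
  R: 17 + 0.2×(128−17) = 17 + 22.2 = 39.2 → 39
  G: 34 + 18.8 = 52.8 → 53
  B: 11 + 0.2×(128−11) = 11 + 23.4 = 34.4 → 34
rgb(39, 53, 34) = #273522.

#273522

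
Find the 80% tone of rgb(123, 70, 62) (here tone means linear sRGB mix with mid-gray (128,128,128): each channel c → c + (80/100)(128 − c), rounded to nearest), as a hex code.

Per channel, c → c + 0.8(128 − c):
  R: 123 + 0.8×(128−123) = 123 + 4 = 127 → 127
  G: 70 + 0.8×(128−70) = 70 + 46.4 = 116.4 → 116
  B: 62 + 52.8 = 114.8 → 115
rgb(127, 116, 115) = #7F7473.

#7F7473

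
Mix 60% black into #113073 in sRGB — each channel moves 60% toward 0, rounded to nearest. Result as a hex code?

#113073 is rgb(17, 48, 115).
A 60% shade moves each channel 60% toward 0:
  R: 17 − 10.2 = 6.8 → 7
  G: 48 + 0.6×(0−48) = 48 − 28.8 = 19.2 → 19
  B: 115 − 69 = 46 → 46
rgb(7, 19, 46) = #07132E.

#07132E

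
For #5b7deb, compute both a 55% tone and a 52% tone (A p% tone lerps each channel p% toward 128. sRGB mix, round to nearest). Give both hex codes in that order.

#6f7fb0, #6e7fb3

#5b7deb is rgb(91, 125, 235).
55% tone:
  R: 91 + 0.55×(128−91) = 91 + 20.35 = 111.35 → 111
  G: 125 + 1.65 = 126.65 → 127
  B: 235 + 0.55×(128−235) = 235 − 58.85 = 176.15 → 176
  → #6f7fb0
52% tone:
  R: 91 + 0.52×(128−91) = 91 + 19.24 = 110.24 → 110
  G: 125 + 1.56 = 126.56 → 127
  B: 235 + 0.52×(128−235) = 235 − 55.64 = 179.36 → 179
  → #6e7fb3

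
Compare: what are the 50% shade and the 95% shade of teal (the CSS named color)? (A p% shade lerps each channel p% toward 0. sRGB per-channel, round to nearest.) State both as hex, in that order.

CSS teal is rgb(0, 128, 128).
50% shade:
  R: 0 + 0 = 0 → 0
  G: 128 + 0.5×(0−128) = 128 − 64 = 64 → 64
  B: 128 − 64 = 64 → 64
  → #004040
95% shade:
  R: 0 + 0.95×(0−0) = 0 + 0 = 0 → 0
  G: 128 + 0.95×(0−128) = 128 − 121.6 = 6.4 → 6
  B: 128 + 0.95×(0−128) = 128 − 121.6 = 6.4 → 6
  → #000606

#004040, #000606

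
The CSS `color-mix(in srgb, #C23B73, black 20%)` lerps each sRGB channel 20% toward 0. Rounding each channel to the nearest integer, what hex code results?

#9B2F5C

#C23B73 is rgb(194, 59, 115).
A 20% shade moves each channel 20% toward 0:
  R: 194 + 0.2×(0−194) = 194 − 38.8 = 155.2 → 155
  G: 59 + 0.2×(0−59) = 59 − 11.8 = 47.2 → 47
  B: 115 + 0.2×(0−115) = 115 − 23 = 92 → 92
rgb(155, 47, 92) = #9B2F5C.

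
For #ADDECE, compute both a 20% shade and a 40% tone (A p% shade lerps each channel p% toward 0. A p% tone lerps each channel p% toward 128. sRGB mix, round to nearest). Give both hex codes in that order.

#ADDECE is rgb(173, 222, 206).
20% shade:
  R: 173 + 0.2×(0−173) = 173 − 34.6 = 138.4 → 138
  G: 222 + 0.2×(0−222) = 222 − 44.4 = 177.6 → 178
  B: 206 − 41.2 = 164.8 → 165
  → #8AB2A5
40% tone:
  R: 173 − 18 = 155 → 155
  G: 222 − 37.6 = 184.4 → 184
  B: 206 + 0.4×(128−206) = 206 − 31.2 = 174.8 → 175
  → #9BB8AF

#8AB2A5, #9BB8AF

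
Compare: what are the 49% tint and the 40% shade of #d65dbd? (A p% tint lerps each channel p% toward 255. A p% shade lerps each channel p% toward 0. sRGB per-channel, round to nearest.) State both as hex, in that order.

#eaacdd, #803871

#d65dbd is rgb(214, 93, 189).
49% tint:
  R: 214 + 0.49×(255−214) = 214 + 20.09 = 234.09 → 234
  G: 93 + 0.49×(255−93) = 93 + 79.38 = 172.38 → 172
  B: 189 + 0.49×(255−189) = 189 + 32.34 = 221.34 → 221
  → #eaacdd
40% shade:
  R: 214 + 0.4×(0−214) = 214 − 85.6 = 128.4 → 128
  G: 93 − 37.2 = 55.8 → 56
  B: 189 + 0.4×(0−189) = 189 − 75.6 = 113.4 → 113
  → #803871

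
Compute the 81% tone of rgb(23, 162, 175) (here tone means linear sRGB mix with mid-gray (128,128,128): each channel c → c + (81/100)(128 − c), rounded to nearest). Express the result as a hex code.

#6c8689

Per channel, c → c + 0.81(128 − c):
  R: 23 + 0.81×(128−23) = 23 + 85.05 = 108.05 → 108
  G: 162 + 0.81×(128−162) = 162 − 27.54 = 134.46 → 134
  B: 175 − 38.07 = 136.93 → 137
rgb(108, 134, 137) = #6c8689.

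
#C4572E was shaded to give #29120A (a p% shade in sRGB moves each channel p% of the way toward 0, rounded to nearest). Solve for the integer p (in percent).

#C4572E is rgb(196, 87, 46); #29120A is rgb(41, 18, 10).
On the R channel (widest range): 41 ≈ 196 + (p/100)(0 − 196), so p ≈ 100×(41 − 196)/(0 − 196) = -15500/-196 = 79.08.
p = 79 reproduces all three channels after rounding.

79%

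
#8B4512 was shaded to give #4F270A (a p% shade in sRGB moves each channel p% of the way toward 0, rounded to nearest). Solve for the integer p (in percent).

43%

#8B4512 is rgb(139, 69, 18); #4F270A is rgb(79, 39, 10).
On the R channel (widest range): 79 ≈ 139 + (p/100)(0 − 139), so p ≈ 100×(79 − 139)/(0 − 139) = -6000/-139 = 43.17.
p = 43 reproduces all three channels after rounding.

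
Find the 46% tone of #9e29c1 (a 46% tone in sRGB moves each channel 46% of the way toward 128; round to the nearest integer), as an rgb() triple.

rgb(144, 81, 163)

#9e29c1 is rgb(158, 41, 193).
Per channel, c → c + 0.46(128 − c):
  R: 158 − 13.8 = 144.2 → 144
  G: 41 + 0.46×(128−41) = 41 + 40.02 = 81.02 → 81
  B: 193 + 0.46×(128−193) = 193 − 29.9 = 163.1 → 163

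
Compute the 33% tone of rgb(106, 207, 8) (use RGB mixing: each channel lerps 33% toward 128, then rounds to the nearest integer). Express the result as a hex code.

Lerp each channel 33% toward 128:
  R: 106 + 7.26 = 113.26 → 113
  G: 207 + 0.33×(128−207) = 207 − 26.07 = 180.93 → 181
  B: 8 + 0.33×(128−8) = 8 + 39.6 = 47.6 → 48
rgb(113, 181, 48) = #71b530.

#71b530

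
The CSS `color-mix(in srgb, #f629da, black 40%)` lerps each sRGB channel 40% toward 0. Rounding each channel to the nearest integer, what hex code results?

#941983

#f629da is rgb(246, 41, 218).
A 40% shade moves each channel 40% toward 0:
  R: 246 + 0.4×(0−246) = 246 − 98.4 = 147.6 → 148
  G: 41 + 0.4×(0−41) = 41 − 16.4 = 24.6 → 25
  B: 218 + 0.4×(0−218) = 218 − 87.2 = 130.8 → 131
rgb(148, 25, 131) = #941983.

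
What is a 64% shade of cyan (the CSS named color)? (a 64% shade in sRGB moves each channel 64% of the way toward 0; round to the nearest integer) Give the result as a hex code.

CSS cyan is rgb(0, 255, 255).
Per channel, c → c + 0.64(0 − c):
  R: 0 + 0.64×(0−0) = 0 + 0 = 0 → 0
  G: 255 + 0.64×(0−255) = 255 − 163.2 = 91.8 → 92
  B: 255 + 0.64×(0−255) = 255 − 163.2 = 91.8 → 92
rgb(0, 92, 92) = #005C5C.

#005C5C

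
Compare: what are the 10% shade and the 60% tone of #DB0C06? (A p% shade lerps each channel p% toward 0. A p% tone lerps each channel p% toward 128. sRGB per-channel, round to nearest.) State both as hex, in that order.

#DB0C06 is rgb(219, 12, 6).
10% shade:
  R: 219 + 0.1×(0−219) = 219 − 21.9 = 197.1 → 197
  G: 12 − 1.2 = 10.8 → 11
  B: 6 + 0.1×(0−6) = 6 − 0.6 = 5.4 → 5
  → #C50B05
60% tone:
  R: 219 + 0.6×(128−219) = 219 − 54.6 = 164.4 → 164
  G: 12 + 69.6 = 81.6 → 82
  B: 6 + 0.6×(128−6) = 6 + 73.2 = 79.2 → 79
  → #A4524F

#C50B05, #A4524F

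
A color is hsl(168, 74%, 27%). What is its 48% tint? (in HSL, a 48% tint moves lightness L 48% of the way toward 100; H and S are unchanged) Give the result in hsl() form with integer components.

L moves 48% from 27 toward 100: 27 + 35.04 = 62.04 → 62.
H and S are unchanged.

hsl(168, 74%, 62%)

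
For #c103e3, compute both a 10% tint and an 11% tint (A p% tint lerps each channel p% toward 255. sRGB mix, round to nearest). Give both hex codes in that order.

#c103e3 is rgb(193, 3, 227).
10% tint:
  R: 193 + 0.1×(255−193) = 193 + 6.2 = 199.2 → 199
  G: 3 + 25.2 = 28.2 → 28
  B: 227 + 2.8 = 229.8 → 230
  → #c71ce6
11% tint:
  R: 193 + 0.11×(255−193) = 193 + 6.82 = 199.82 → 200
  G: 3 + 0.11×(255−3) = 3 + 27.72 = 30.72 → 31
  B: 227 + 3.08 = 230.08 → 230
  → #c81fe6

#c71ce6, #c81fe6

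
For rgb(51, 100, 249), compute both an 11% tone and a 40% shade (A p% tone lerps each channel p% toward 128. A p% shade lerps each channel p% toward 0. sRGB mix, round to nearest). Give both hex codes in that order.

#3B67EC, #1F3C95

11% tone:
  R: 51 + 8.47 = 59.47 → 59
  G: 100 + 0.11×(128−100) = 100 + 3.08 = 103.08 → 103
  B: 249 + 0.11×(128−249) = 249 − 13.31 = 235.69 → 236
  → #3B67EC
40% shade:
  R: 51 + 0.4×(0−51) = 51 − 20.4 = 30.6 → 31
  G: 100 − 40 = 60 → 60
  B: 249 + 0.4×(0−249) = 249 − 99.6 = 149.4 → 149
  → #1F3C95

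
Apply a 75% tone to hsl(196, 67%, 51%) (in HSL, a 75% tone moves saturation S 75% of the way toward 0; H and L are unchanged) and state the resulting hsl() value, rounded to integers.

S moves 75% from 67 toward 0: 67 − 50.25 = 16.75 → 17.
H and L are unchanged.

hsl(196, 17%, 51%)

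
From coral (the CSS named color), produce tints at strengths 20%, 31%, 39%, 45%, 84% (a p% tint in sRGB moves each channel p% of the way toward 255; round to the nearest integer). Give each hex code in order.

#FF9973, #FFA786, #FFB194, #FFB99F, #FFEBE3

CSS coral is rgb(255, 127, 80).
20%: (255→255, 127 + 25.6 = 152.6→153, 80 + 35 = 115→115) → #FF9973
31%: (255→255, 127 + 39.68 = 166.68→167, 80 + 54.25 = 134.25→134) → #FFA786
39%: (255→255, 127 + 49.92 = 176.92→177, 80 + 68.25 = 148.25→148) → #FFB194
45%: (255→255, 127 + 57.6 = 184.6→185, 80 + 78.75 = 158.75→159) → #FFB99F
84%: (255→255, 127 + 107.52 = 234.52→235, 80 + 147 = 227→227) → #FFEBE3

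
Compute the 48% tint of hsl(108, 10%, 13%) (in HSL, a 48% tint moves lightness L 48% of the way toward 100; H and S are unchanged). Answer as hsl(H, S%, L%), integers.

L moves 48% from 13 toward 100: 13 + 41.76 = 54.76 → 55.
H and S are unchanged.

hsl(108, 10%, 55%)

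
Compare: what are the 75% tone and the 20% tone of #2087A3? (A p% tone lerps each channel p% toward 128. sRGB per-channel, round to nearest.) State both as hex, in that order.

#2087A3 is rgb(32, 135, 163).
75% tone:
  R: 32 + 0.75×(128−32) = 32 + 72 = 104 → 104
  G: 135 − 5.25 = 129.75 → 130
  B: 163 − 26.25 = 136.75 → 137
  → #688289
20% tone:
  R: 32 + 0.2×(128−32) = 32 + 19.2 = 51.2 → 51
  G: 135 − 1.4 = 133.6 → 134
  B: 163 + 0.2×(128−163) = 163 − 7 = 156 → 156
  → #33869C

#688289, #33869C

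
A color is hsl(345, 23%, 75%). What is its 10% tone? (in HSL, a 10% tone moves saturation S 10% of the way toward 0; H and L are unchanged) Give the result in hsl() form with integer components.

hsl(345, 21%, 75%)

S moves 10% from 23 toward 0: 23 − 2.3 = 20.7 → 21.
H and L are unchanged.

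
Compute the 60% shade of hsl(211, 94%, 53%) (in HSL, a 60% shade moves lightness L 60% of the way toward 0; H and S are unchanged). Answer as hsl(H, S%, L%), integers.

L moves 60% from 53 toward 0: 53 − 31.8 = 21.2 → 21.
H and S are unchanged.

hsl(211, 94%, 21%)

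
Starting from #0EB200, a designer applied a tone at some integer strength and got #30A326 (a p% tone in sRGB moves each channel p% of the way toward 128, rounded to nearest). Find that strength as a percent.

#0EB200 is rgb(14, 178, 0); #30A326 is rgb(48, 163, 38).
On the B channel (widest range): 38 ≈ 0 + (p/100)(128 − 0), so p ≈ 100×(38 − 0)/(128 − 0) = 3800/128 = 29.69.
p = 30 reproduces all three channels after rounding.

30%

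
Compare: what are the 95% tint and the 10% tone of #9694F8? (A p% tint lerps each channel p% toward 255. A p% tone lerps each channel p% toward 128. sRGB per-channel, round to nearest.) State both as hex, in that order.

#FAFAFF, #9492EC

#9694F8 is rgb(150, 148, 248).
95% tint:
  R: 150 + 99.75 = 249.75 → 250
  G: 148 + 0.95×(255−148) = 148 + 101.65 = 249.65 → 250
  B: 248 + 6.65 = 254.65 → 255
  → #FAFAFF
10% tone:
  R: 150 + 0.1×(128−150) = 150 − 2.2 = 147.8 → 148
  G: 148 + 0.1×(128−148) = 148 − 2 = 146 → 146
  B: 248 − 12 = 236 → 236
  → #9492EC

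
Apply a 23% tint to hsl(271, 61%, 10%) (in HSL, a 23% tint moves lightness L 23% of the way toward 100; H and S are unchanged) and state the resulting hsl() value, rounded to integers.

hsl(271, 61%, 31%)

L moves 23% from 10 toward 100: 10 + 20.7 = 30.7 → 31.
H and S are unchanged.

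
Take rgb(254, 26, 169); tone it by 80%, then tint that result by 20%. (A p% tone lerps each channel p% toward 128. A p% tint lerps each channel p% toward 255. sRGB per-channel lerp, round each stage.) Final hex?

Lerp each channel 80% toward 128:
  R: 254 + 0.8×(128−254) = 254 − 100.8 = 153.2 → 153
  G: 26 + 0.8×(128−26) = 26 + 81.6 = 107.6 → 108
  B: 169 + 0.8×(128−169) = 169 − 32.8 = 136.2 → 136
After the tone: rgb(153, 108, 136) = #996C88.
Per channel, c → c + 0.2(255 − c):
  R: 153 + 20.4 = 173.4 → 173
  G: 108 + 0.2×(255−108) = 108 + 29.4 = 137.4 → 137
  B: 136 + 0.2×(255−136) = 136 + 23.8 = 159.8 → 160
rgb(173, 137, 160) = #AD89A0.

#AD89A0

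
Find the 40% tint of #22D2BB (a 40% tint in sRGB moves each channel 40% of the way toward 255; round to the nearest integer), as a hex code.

#22D2BB is rgb(34, 210, 187).
A 40% tint moves each channel 40% toward 255:
  R: 34 + 88.4 = 122.4 → 122
  G: 210 + 18 = 228 → 228
  B: 187 + 0.4×(255−187) = 187 + 27.2 = 214.2 → 214
rgb(122, 228, 214) = #7AE4D6.

#7AE4D6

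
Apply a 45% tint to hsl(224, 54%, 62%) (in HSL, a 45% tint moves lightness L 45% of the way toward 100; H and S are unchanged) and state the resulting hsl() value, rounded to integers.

hsl(224, 54%, 79%)

L moves 45% from 62 toward 100: 62 + 17.1 = 79.1 → 79.
H and S are unchanged.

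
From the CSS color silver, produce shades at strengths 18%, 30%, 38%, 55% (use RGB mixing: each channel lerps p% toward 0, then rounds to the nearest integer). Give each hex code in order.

CSS silver is rgb(192, 192, 192).
18%: (192 − 34.56 = 157.44→157, 192 − 34.56 = 157.44→157, 192 − 34.56 = 157.44→157) → #9d9d9d
30%: (192 − 57.6 = 134.4→134, 192 − 57.6 = 134.4→134, 192 − 57.6 = 134.4→134) → #868686
38%: (192 − 72.96 = 119.04→119, 192 − 72.96 = 119.04→119, 192 − 72.96 = 119.04→119) → #777777
55%: (192 − 105.6 = 86.4→86, 192 − 105.6 = 86.4→86, 192 − 105.6 = 86.4→86) → #565656

#9d9d9d, #868686, #777777, #565656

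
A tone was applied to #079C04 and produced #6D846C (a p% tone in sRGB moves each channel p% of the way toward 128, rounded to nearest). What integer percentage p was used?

84%

#079C04 is rgb(7, 156, 4); #6D846C is rgb(109, 132, 108).
On the B channel (widest range): 108 ≈ 4 + (p/100)(128 − 4), so p ≈ 100×(108 − 4)/(128 − 4) = 10400/124 = 83.87.
p = 84 reproduces all three channels after rounding.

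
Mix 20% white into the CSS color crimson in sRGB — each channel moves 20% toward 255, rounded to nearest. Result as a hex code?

CSS crimson is rgb(220, 20, 60).
Per channel, c → c + 0.2(255 − c):
  R: 220 + 0.2×(255−220) = 220 + 7 = 227 → 227
  G: 20 + 47 = 67 → 67
  B: 60 + 0.2×(255−60) = 60 + 39 = 99 → 99
rgb(227, 67, 99) = #e34363.

#e34363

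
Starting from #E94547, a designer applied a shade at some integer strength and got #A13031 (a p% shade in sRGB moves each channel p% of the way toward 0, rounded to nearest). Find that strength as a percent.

#E94547 is rgb(233, 69, 71); #A13031 is rgb(161, 48, 49).
On the R channel (widest range): 161 ≈ 233 + (p/100)(0 − 233), so p ≈ 100×(161 − 233)/(0 − 233) = -7200/-233 = 30.90.
p = 31 reproduces all three channels after rounding.

31%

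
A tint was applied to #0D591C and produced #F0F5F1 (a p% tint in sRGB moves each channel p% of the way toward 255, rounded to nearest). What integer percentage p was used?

94%

#0D591C is rgb(13, 89, 28); #F0F5F1 is rgb(240, 245, 241).
On the R channel (widest range): 240 ≈ 13 + (p/100)(255 − 13), so p ≈ 100×(240 − 13)/(255 − 13) = 22700/242 = 93.80.
p = 94 reproduces all three channels after rounding.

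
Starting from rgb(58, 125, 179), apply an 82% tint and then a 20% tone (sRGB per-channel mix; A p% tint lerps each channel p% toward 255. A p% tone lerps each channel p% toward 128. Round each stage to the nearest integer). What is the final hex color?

An 82% tint moves each channel 82% toward 255:
  R: 58 + 0.82×(255−58) = 58 + 161.54 = 219.54 → 220
  G: 125 + 0.82×(255−125) = 125 + 106.6 = 231.6 → 232
  B: 179 + 0.82×(255−179) = 179 + 62.32 = 241.32 → 241
After the tint: rgb(220, 232, 241) = #DCE8F1.
Per channel, c → c + 0.2(128 − c):
  R: 220 + 0.2×(128−220) = 220 − 18.4 = 201.6 → 202
  G: 232 + 0.2×(128−232) = 232 − 20.8 = 211.2 → 211
  B: 241 + 0.2×(128−241) = 241 − 22.6 = 218.4 → 218
rgb(202, 211, 218) = #CAD3DA.

#CAD3DA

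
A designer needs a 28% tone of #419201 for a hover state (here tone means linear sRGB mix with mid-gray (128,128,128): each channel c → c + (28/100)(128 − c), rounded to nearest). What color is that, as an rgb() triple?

#419201 is rgb(65, 146, 1).
A 28% tone moves each channel 28% toward 128:
  R: 65 + 0.28×(128−65) = 65 + 17.64 = 82.64 → 83
  G: 146 + 0.28×(128−146) = 146 − 5.04 = 140.96 → 141
  B: 1 + 0.28×(128−1) = 1 + 35.56 = 36.56 → 37

rgb(83, 141, 37)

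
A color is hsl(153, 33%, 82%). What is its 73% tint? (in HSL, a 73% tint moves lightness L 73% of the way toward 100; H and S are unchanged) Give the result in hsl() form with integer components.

L moves 73% from 82 toward 100: 82 + 13.14 = 95.14 → 95.
H and S are unchanged.

hsl(153, 33%, 95%)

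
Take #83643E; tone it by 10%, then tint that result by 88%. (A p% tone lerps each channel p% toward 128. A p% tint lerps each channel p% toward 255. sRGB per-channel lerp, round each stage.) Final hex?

#83643E is rgb(131, 100, 62).
Lerp each channel 10% toward 128:
  R: 131 + 0.1×(128−131) = 131 − 0.3 = 130.7 → 131
  G: 100 + 2.8 = 102.8 → 103
  B: 62 + 0.1×(128−62) = 62 + 6.6 = 68.6 → 69
After the tone: rgb(131, 103, 69) = #836745.
An 88% tint moves each channel 88% toward 255:
  R: 131 + 109.12 = 240.12 → 240
  G: 103 + 0.88×(255−103) = 103 + 133.76 = 236.76 → 237
  B: 69 + 163.68 = 232.68 → 233
rgb(240, 237, 233) = #F0EDE9.

#F0EDE9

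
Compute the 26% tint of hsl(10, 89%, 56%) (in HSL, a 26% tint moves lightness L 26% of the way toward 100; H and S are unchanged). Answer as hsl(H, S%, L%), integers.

hsl(10, 89%, 67%)

L moves 26% from 56 toward 100: 56 + 11.44 = 67.44 → 67.
H and S are unchanged.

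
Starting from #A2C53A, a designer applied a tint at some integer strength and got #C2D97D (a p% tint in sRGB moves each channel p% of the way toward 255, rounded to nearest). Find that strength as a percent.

#A2C53A is rgb(162, 197, 58); #C2D97D is rgb(194, 217, 125).
On the B channel (widest range): 125 ≈ 58 + (p/100)(255 − 58), so p ≈ 100×(125 − 58)/(255 − 58) = 6700/197 = 34.01.
p = 34 reproduces all three channels after rounding.

34%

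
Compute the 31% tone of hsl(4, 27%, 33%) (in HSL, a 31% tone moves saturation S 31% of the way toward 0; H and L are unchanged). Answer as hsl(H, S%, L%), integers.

S moves 31% from 27 toward 0: 27 − 8.37 = 18.63 → 19.
H and L are unchanged.

hsl(4, 19%, 33%)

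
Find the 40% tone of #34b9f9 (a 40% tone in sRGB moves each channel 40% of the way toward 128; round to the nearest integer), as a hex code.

#52a2c9

#34b9f9 is rgb(52, 185, 249).
Lerp each channel 40% toward 128:
  R: 52 + 0.4×(128−52) = 52 + 30.4 = 82.4 → 82
  G: 185 + 0.4×(128−185) = 185 − 22.8 = 162.2 → 162
  B: 249 + 0.4×(128−249) = 249 − 48.4 = 200.6 → 201
rgb(82, 162, 201) = #52a2c9.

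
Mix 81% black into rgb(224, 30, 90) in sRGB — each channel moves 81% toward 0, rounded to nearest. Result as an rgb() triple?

rgb(43, 6, 17)

Per channel, c → c + 0.81(0 − c):
  R: 224 + 0.81×(0−224) = 224 − 181.44 = 42.56 → 43
  G: 30 + 0.81×(0−30) = 30 − 24.3 = 5.7 → 6
  B: 90 − 72.9 = 17.1 → 17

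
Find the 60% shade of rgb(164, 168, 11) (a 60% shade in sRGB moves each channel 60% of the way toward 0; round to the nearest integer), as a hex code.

#424304

Lerp each channel 60% toward 0:
  R: 164 − 98.4 = 65.6 → 66
  G: 168 − 100.8 = 67.2 → 67
  B: 11 + 0.6×(0−11) = 11 − 6.6 = 4.4 → 4
rgb(66, 67, 4) = #424304.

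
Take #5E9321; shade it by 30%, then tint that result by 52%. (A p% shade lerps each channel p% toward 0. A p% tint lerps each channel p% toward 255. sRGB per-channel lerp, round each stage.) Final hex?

#A4B690

#5E9321 is rgb(94, 147, 33).
A 30% shade moves each channel 30% toward 0:
  R: 94 − 28.2 = 65.8 → 66
  G: 147 − 44.1 = 102.9 → 103
  B: 33 − 9.9 = 23.1 → 23
After the shade: rgb(66, 103, 23) = #426717.
A 52% tint moves each channel 52% toward 255:
  R: 66 + 98.28 = 164.28 → 164
  G: 103 + 0.52×(255−103) = 103 + 79.04 = 182.04 → 182
  B: 23 + 0.52×(255−23) = 23 + 120.64 = 143.64 → 144
rgb(164, 182, 144) = #A4B690.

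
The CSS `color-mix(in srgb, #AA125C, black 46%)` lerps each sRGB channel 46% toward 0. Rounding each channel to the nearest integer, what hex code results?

#5C0A32

#AA125C is rgb(170, 18, 92).
Per channel, c → c + 0.46(0 − c):
  R: 170 − 78.2 = 91.8 → 92
  G: 18 − 8.28 = 9.72 → 10
  B: 92 + 0.46×(0−92) = 92 − 42.32 = 49.68 → 50
rgb(92, 10, 50) = #5C0A32.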